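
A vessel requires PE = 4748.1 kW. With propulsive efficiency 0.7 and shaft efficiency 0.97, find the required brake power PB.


Formula: PB = PE / (eta_D * eta_S)
Step 1 — combined efficiency = eta_D * eta_S = 0.7 * 0.97 = 0.679
Step 2 — PB = 4748.1 / 0.679 ≈ 6992.8 kW (5 s.f.)

6992.8 kW


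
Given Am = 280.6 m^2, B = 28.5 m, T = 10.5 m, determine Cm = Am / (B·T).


Formula: Cm = Am / (B * T)
Step 1 — B * T = 28.5 * 10.5 = 299.25 m^2
Step 2 — Cm = 280.6 / 299.25 ≈ 0.93768 (5 s.f.)

0.93768


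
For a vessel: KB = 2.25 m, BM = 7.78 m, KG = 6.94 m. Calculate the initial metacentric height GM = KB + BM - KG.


Formula: GM = KB + BM - KG
Step 1 — KM = KB + BM = 2.25 + 7.78 = 10.03 m
Step 2 — GM = KM - KG = 10.03 - 6.94 = 3.09 m

3.09 m


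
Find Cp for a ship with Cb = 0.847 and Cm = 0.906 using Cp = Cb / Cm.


Formula: Cp = Cb / Cm
Substituting: Cp = 0.847 / 0.906
Result: Cp ≈ 0.93488 (5 s.f.)

0.93488


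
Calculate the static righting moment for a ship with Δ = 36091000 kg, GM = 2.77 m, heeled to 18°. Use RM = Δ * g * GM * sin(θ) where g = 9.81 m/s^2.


Formula: GZ = GM * sin(theta); RM = disp * g * GZ
Step 1 — GZ = 2.77 * sin(18°) = 2.77 * 0.309017 = 0.855977 m
Step 2 — RM = 36091000 * 9.81 * 0.855977 ≈ 303060000 N·m (5 s.f.)

303060000 N·m


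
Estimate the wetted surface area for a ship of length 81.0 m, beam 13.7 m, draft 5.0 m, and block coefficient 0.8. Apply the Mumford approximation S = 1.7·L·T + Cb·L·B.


Formula: S = 1.7*L*T + V/T with V = Cb*L*B*T, i.e. S = L * (1.7*T + Cb*B)
Step 1 — 1.7*T = 1.7 * 5.0 = 8.5 m
Step 2 — Cb*B = 0.8 * 13.7 = 10.96 m
Step 3 — 1.7*T + Cb*B = 8.5 + 10.96 = 19.46 m
Step 4 — S = 81.0 * 19.46 ≈ 1576.3 m^2 (5 s.f.)

1576.3 m^2


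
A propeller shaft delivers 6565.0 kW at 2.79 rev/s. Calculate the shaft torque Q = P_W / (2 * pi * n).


Formula: Q = P_W / (2 * pi * n)
Step 1 — P_W = 6565.0 kW * 1000 = 6565000.0 W
Step 2 — 2 * pi * n = 2 * pi * 2.79 = 17.530087
Step 3 — Q = 6565000.0 / 17.530087 ≈ 374500 N·m (5 s.f.)

374500 N·m


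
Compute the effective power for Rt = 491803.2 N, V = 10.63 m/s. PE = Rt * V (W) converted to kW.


Formula: PE = Rt * V / 1000 (kW)
Step 1 — PE (W) = 491803.2 * 10.63 = 5227868.016 W
Step 2 — PE (kW) = 5227868.016 / 1000 ≈ 5227.9 kW (5 s.f.)

5227.9 kW


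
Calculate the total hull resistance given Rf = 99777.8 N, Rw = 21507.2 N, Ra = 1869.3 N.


Formula: Rt = Rf + Rw + Ra
Substituting: Rt = 99777.8 + 21507.2 + 1869.3
Result: Rt = 123154.3 N

123154.3 N


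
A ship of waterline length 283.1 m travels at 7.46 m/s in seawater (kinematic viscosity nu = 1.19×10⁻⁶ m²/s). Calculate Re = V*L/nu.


Formula: Re = V * L / nu
Step 1 — V * L = 7.46 * 283.1 = 2111.926 m^2/s
Step 2 — Re = 2111.926 / 1.19e-6 = 1.77e+09

1.77e+09


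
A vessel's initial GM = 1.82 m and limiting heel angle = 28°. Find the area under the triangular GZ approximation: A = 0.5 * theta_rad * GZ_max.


Formula: GZ_max = GM * sin(theta); Area = 0.5 * theta_rad * GZ_max
Step 1 — GZ_max = 1.82 * sin(28°) = 1.82 * 0.469472 = 0.854439 m
Step 2 — theta_rad = 28 * pi/180 = 0.488692 rad
Step 3 — Area = 0.5 * 0.488692 * 0.854439 ≈ 0.20878 m·rad (5 s.f.)

0.20878 m·rad


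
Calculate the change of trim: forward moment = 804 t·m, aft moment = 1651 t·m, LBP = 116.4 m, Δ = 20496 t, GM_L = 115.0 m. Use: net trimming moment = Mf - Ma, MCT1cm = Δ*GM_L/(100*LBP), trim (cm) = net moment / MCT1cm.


Formula: net trimming moment = Mf - Ma; MCT1cm = Δ*GM_L/(100*LBP); trim = net moment / MCT1cm
Step 1 — net trimming moment = 804 - 1651 = -847 t·m
Step 2 — MCT1cm = 20496 * 115.0 / (100 * 116.4) = 202.4948 t·m/cm
Step 3 — trim = -847 / 202.4948 ≈ -4.1828 cm (5 s.f.)

-4.1828 cm


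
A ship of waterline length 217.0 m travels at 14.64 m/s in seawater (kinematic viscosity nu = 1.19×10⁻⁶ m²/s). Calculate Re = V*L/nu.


Formula: Re = V * L / nu
Step 1 — V * L = 14.64 * 217.0 = 3176.88 m^2/s
Step 2 — Re = 3176.88 / 1.19e-6 = 2.67e+09

2.67e+09


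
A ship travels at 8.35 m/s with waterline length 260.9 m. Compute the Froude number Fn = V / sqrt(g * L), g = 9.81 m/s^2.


Formula: Fn = V / sqrt(g * L)
Step 1 — g * L = 9.81 * 260.9 = 2559.429
Step 2 — sqrt(g * L) = sqrt(2559.429) = 50.5908
Step 3 — Fn = 8.35 / 50.5908 ≈ 0.16505 (5 s.f.)

0.16505


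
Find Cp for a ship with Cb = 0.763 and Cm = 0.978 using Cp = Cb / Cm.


Formula: Cp = Cb / Cm
Substituting: Cp = 0.763 / 0.978
Result: Cp ≈ 0.78016 (5 s.f.)

0.78016


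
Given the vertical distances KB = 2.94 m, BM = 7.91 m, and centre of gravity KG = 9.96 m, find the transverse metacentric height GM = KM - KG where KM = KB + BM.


Formula: GM = KB + BM - KG
Step 1 — KM = KB + BM = 2.94 + 7.91 = 10.85 m
Step 2 — GM = KM - KG = 10.85 - 9.96 = 0.89 m

0.89 m


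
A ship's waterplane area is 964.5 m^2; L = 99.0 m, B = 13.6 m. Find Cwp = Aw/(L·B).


Formula: Cwp = Aw / (L * B)
Step 1 — L * B = 99.0 * 13.6 = 1346.4 m^2
Step 2 — Cwp = 964.5 / 1346.4 ≈ 0.71635 (5 s.f.)

0.71635


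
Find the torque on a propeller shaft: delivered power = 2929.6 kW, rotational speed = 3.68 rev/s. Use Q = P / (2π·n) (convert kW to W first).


Formula: Q = P_W / (2 * pi * n)
Step 1 — P_W = 2929.6 kW * 1000 = 2929600.0 W
Step 2 — 2 * pi * n = 2 * pi * 3.68 = 23.122122
Step 3 — Q = 2929600.0 / 23.122122 ≈ 126700 N·m (5 s.f.)

126700 N·m


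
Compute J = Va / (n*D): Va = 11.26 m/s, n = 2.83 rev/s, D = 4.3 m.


Formula: J = Va / (n * D)
Step 1 — n * D = 2.83 * 4.3 = 12.169
Step 2 — J = 11.26 / 12.169 ≈ 0.92530 (5 s.f.)

0.92530


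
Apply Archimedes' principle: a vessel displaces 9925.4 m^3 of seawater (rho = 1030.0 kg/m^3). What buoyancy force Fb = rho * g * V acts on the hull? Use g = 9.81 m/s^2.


Formula: Fb = rho * g * V
Substituting: Fb = 1030.0 * 9.81 * 9925.4
Intermediate: 1030.0 * 9.81 = 10104.3
Result: Fb = 10104.3 * 9925.4 ≈ 100290000 N (5 s.f.)

100290000 N


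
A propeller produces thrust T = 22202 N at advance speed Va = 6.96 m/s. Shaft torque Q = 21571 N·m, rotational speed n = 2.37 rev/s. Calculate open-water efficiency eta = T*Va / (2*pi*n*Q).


Formula: eta = T * Va / (2 * pi * n * Q)
Step 1 — numerator = T * Va = 22202 * 6.96 = 154525.92
Step 2 — 2 * pi * n = 2 * pi * 2.37 = 14.891149
Step 3 — denominator = 14.891149 * 21571 = 321216.98
Step 4 — eta = 154525.92 / 321216.98 ≈ 0.48106 (5 s.f.)

0.48106


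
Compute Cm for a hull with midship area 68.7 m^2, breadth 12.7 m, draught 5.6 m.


Formula: Cm = Am / (B * T)
Step 1 — B * T = 12.7 * 5.6 = 71.12 m^2
Step 2 — Cm = 68.7 / 71.12 ≈ 0.96597 (5 s.f.)

0.96597


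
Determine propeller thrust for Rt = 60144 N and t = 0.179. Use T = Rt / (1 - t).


Formula: T = Rt / (1 - t)
Step 1 — (1 - t) = 1 - 0.179 = 0.821
Step 2 — T = 60144 / 0.821 ≈ 73257 N (5 s.f.)

73257 N


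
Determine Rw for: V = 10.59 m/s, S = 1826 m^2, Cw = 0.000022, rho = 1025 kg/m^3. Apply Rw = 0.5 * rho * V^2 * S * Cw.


Formula: Rw = 0.5 * rho * V^2 * S * Cw
Step 1 — V^2 = 10.59^2 = 112.1481
Step 2 — 0.5 * rho * V^2 = 0.5 * 1025 * 112.1481 = 57475.90125
Step 3 — Rw = 57475.90125 * 1826 * 0.000022 ≈ 2308.9 N (5 s.f.)

2308.9 N


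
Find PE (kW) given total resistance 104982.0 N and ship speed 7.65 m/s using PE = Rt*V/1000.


Formula: PE = Rt * V / 1000 (kW)
Step 1 — PE (W) = 104982.0 * 7.65 = 803112.3 W
Step 2 — PE (kW) = 803112.3 / 1000 ≈ 803.11 kW (5 s.f.)

803.11 kW


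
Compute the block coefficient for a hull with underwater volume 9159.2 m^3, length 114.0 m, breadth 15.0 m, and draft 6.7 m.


Formula: Cb = V / (L * B * T)
Step 1 — L * B * T = 114.0 * 15.0 * 6.7 = 11457.0 m^3
Step 2 — Cb = 9159.2 / 11457.0 ≈ 0.79944 (5 s.f.)

0.79944


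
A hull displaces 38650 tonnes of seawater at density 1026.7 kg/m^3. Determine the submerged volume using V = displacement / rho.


Formula: V = mass / rho
Step 1 — convert tonnes to kg: 38650 t * 1000 = 38650000 kg
Step 2 — V = 38650000 / 1026.7 ≈ 37645 m^3 (5 s.f.)

37645 m^3


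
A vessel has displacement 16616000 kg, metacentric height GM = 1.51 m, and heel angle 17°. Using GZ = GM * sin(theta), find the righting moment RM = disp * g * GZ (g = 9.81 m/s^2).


Formula: GZ = GM * sin(theta); RM = disp * g * GZ
Step 1 — GZ = 1.51 * sin(17°) = 1.51 * 0.292372 = 0.441482 m
Step 2 — RM = 16616000 * 9.81 * 0.441482 ≈ 71963000 N·m (5 s.f.)

71963000 N·m


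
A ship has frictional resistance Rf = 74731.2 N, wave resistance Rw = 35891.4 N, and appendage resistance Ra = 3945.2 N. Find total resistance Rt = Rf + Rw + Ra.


Formula: Rt = Rf + Rw + Ra
Substituting: Rt = 74731.2 + 35891.4 + 3945.2
Result: Rt = 114567.8 N

114567.8 N


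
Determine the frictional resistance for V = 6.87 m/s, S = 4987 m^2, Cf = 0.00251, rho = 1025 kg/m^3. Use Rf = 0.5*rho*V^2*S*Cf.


Formula: Rf = 0.5 * rho * V^2 * S * Cf
Step 1 — V^2 = 6.87^2 = 47.1969
Step 2 — 0.5 * rho * V^2 = 0.5 * 1025 * 47.1969 = 24188.41125
Step 3 — Rf = 24188.41125 * 4987 * 0.00251 ≈ 302780 N (5 s.f.)

302780 N


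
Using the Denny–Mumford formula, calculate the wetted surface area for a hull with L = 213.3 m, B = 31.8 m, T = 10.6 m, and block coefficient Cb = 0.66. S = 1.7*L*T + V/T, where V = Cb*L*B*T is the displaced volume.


Formula: S = 1.7*L*T + V/T with V = Cb*L*B*T, i.e. S = L * (1.7*T + Cb*B)
Step 1 — 1.7*T = 1.7 * 10.6 = 18.02 m
Step 2 — Cb*B = 0.66 * 31.8 = 20.988 m
Step 3 — 1.7*T + Cb*B = 18.02 + 20.988 = 39.008 m
Step 4 — S = 213.3 * 39.008 ≈ 8320.4 m^2 (5 s.f.)

8320.4 m^2


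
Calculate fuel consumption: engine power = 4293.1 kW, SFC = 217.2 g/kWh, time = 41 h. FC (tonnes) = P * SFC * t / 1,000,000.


Formula: FC (tonnes) = P * SFC * t / 1,000,000
Step 1 — P * SFC * t = 4293.1 * 217.2 * 41 = 38230914.12 g
Step 2 — FC (tonnes) = 38230914.12 / 1,000,000 ≈ 38.231 tonnes (5 s.f.)

38.231 tonnes


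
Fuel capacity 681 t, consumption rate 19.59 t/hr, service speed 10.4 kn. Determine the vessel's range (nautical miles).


Formula: endurance = fuel / rate; range = endurance * speed
Step 1 — endurance = 681 / 19.59 = 34.7626 hours
Step 2 — range = 34.7626 * 10.4 ≈ 361.53 nautical miles (5 s.f.)

361.53 NM


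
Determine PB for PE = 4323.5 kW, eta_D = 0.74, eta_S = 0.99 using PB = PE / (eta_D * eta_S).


Formula: PB = PE / (eta_D * eta_S)
Step 1 — combined efficiency = eta_D * eta_S = 0.74 * 0.99 = 0.7326
Step 2 — PB = 4323.5 / 0.7326 ≈ 5901.6 kW (5 s.f.)

5901.6 kW


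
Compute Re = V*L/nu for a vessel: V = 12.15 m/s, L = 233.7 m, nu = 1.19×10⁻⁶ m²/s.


Formula: Re = V * L / nu
Step 1 — V * L = 12.15 * 233.7 = 2839.455 m^2/s
Step 2 — Re = 2839.455 / 1.19e-6 = 2.39e+09

2.39e+09


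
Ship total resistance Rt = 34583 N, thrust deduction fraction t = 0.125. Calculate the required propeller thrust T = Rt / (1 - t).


Formula: T = Rt / (1 - t)
Step 1 — (1 - t) = 1 - 0.125 = 0.875
Step 2 — T = 34583 / 0.875 ≈ 39523 N (5 s.f.)

39523 N


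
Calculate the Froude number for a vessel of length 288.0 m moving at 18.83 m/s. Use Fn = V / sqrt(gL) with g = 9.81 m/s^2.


Formula: Fn = V / sqrt(g * L)
Step 1 — g * L = 9.81 * 288.0 = 2825.28
Step 2 — sqrt(g * L) = sqrt(2825.28) = 53.153363
Step 3 — Fn = 18.83 / 53.153363 ≈ 0.35426 (5 s.f.)

0.35426


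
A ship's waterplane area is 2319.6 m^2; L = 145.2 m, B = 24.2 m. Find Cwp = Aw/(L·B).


Formula: Cwp = Aw / (L * B)
Step 1 — L * B = 145.2 * 24.2 = 3513.84 m^2
Step 2 — Cwp = 2319.6 / 3513.84 ≈ 0.66013 (5 s.f.)

0.66013


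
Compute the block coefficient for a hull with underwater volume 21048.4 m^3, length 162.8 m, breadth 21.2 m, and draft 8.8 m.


Formula: Cb = V / (L * B * T)
Step 1 — L * B * T = 162.8 * 21.2 * 8.8 = 30371.968 m^3
Step 2 — Cb = 21048.4 / 30371.968 ≈ 0.69302 (5 s.f.)

0.69302


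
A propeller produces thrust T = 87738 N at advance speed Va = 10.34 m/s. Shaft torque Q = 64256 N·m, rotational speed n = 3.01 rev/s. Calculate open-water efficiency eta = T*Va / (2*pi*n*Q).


Formula: eta = T * Va / (2 * pi * n * Q)
Step 1 — numerator = T * Va = 87738 * 10.34 = 907210.92
Step 2 — 2 * pi * n = 2 * pi * 3.01 = 18.912388
Step 3 — denominator = 18.912388 * 64256 = 1215234.4
Step 4 — eta = 907210.92 / 1215234.4 ≈ 0.74653 (5 s.f.)

0.74653


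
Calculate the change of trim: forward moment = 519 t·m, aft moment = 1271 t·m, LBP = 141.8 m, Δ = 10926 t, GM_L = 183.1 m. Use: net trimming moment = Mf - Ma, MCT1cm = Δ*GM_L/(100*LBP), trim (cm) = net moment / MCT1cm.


Formula: net trimming moment = Mf - Ma; MCT1cm = Δ*GM_L/(100*LBP); trim = net moment / MCT1cm
Step 1 — net trimming moment = 519 - 1271 = -752 t·m
Step 2 — MCT1cm = 10926 * 183.1 / (100 * 141.8) = 141.0826 t·m/cm
Step 3 — trim = -752 / 141.0826 ≈ -5.3302 cm (5 s.f.)

-5.3302 cm


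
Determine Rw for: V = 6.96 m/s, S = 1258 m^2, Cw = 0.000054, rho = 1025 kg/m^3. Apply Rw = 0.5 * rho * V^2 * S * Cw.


Formula: Rw = 0.5 * rho * V^2 * S * Cw
Step 1 — V^2 = 6.96^2 = 48.4416
Step 2 — 0.5 * rho * V^2 = 0.5 * 1025 * 48.4416 = 24826.32
Step 3 — Rw = 24826.32 * 1258 * 0.000054 ≈ 1686.5 N (5 s.f.)

1686.5 N


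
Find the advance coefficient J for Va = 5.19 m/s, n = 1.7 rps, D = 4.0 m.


Formula: J = Va / (n * D)
Step 1 — n * D = 1.7 * 4.0 = 6.8
Step 2 — J = 5.19 / 6.8 ≈ 0.76324 (5 s.f.)

0.76324


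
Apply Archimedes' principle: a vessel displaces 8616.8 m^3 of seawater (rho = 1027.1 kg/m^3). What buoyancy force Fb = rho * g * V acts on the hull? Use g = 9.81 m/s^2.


Formula: Fb = rho * g * V
Substituting: Fb = 1027.1 * 9.81 * 8616.8
Intermediate: 1027.1 * 9.81 = 10075.851
Result: Fb = 10075.851 * 8616.8 ≈ 86822000 N (5 s.f.)

86822000 N


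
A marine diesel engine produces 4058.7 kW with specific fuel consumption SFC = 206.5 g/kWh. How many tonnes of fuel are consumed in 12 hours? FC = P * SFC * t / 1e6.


Formula: FC (tonnes) = P * SFC * t / 1,000,000
Step 1 — P * SFC * t = 4058.7 * 206.5 * 12 = 10057458.6 g
Step 2 — FC (tonnes) = 10057458.6 / 1,000,000 ≈ 10.057 tonnes (5 s.f.)

10.057 tonnes


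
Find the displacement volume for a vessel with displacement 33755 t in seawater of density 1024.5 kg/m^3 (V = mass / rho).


Formula: V = mass / rho
Step 1 — convert tonnes to kg: 33755 t * 1000 = 33755000 kg
Step 2 — V = 33755000 / 1024.5 ≈ 32948 m^3 (5 s.f.)

32948 m^3


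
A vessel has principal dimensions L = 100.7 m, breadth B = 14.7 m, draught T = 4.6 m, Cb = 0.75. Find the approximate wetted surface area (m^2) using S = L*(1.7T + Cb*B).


Formula: S = 1.7*L*T + V/T with V = Cb*L*B*T, i.e. S = L * (1.7*T + Cb*B)
Step 1 — 1.7*T = 1.7 * 4.6 = 7.82 m
Step 2 — Cb*B = 0.75 * 14.7 = 11.025 m
Step 3 — 1.7*T + Cb*B = 7.82 + 11.025 = 18.845 m
Step 4 — S = 100.7 * 18.845 ≈ 1897.7 m^2 (5 s.f.)

1897.7 m^2


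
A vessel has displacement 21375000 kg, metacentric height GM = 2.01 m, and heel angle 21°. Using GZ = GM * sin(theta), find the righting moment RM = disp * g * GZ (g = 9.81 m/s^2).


Formula: GZ = GM * sin(theta); RM = disp * g * GZ
Step 1 — GZ = 2.01 * sin(21°) = 2.01 * 0.358368 = 0.72032 m
Step 2 — RM = 21375000 * 9.81 * 0.72032 ≈ 151040000 N·m (5 s.f.)

151040000 N·m


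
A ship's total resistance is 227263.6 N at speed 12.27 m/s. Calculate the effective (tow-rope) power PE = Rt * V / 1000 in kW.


Formula: PE = Rt * V / 1000 (kW)
Step 1 — PE (W) = 227263.6 * 12.27 = 2788524.372 W
Step 2 — PE (kW) = 2788524.372 / 1000 ≈ 2788.5 kW (5 s.f.)

2788.5 kW


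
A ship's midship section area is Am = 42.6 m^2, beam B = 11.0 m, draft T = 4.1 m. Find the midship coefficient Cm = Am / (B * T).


Formula: Cm = Am / (B * T)
Step 1 — B * T = 11.0 * 4.1 = 45.1 m^2
Step 2 — Cm = 42.6 / 45.1 ≈ 0.94457 (5 s.f.)

0.94457


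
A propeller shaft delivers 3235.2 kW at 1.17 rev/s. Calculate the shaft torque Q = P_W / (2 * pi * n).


Formula: Q = P_W / (2 * pi * n)
Step 1 — P_W = 3235.2 kW * 1000 = 3235200.0 W
Step 2 — 2 * pi * n = 2 * pi * 1.17 = 7.351327
Step 3 — Q = 3235200.0 / 7.351327 ≈ 440080 N·m (5 s.f.)

440080 N·m


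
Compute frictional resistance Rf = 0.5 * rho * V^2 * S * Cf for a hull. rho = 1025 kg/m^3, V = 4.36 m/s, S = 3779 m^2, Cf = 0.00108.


Formula: Rf = 0.5 * rho * V^2 * S * Cf
Step 1 — V^2 = 4.36^2 = 19.0096
Step 2 — 0.5 * rho * V^2 = 0.5 * 1025 * 19.0096 = 9742.42
Step 3 — Rf = 9742.42 * 3779 * 0.00108 ≈ 39762 N (5 s.f.)

39762 N


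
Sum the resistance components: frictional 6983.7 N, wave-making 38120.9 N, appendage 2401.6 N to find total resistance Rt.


Formula: Rt = Rf + Rw + Ra
Substituting: Rt = 6983.7 + 38120.9 + 2401.6
Result: Rt = 47506.2 N

47506.2 N


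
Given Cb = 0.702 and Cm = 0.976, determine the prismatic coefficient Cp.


Formula: Cp = Cb / Cm
Substituting: Cp = 0.702 / 0.976
Result: Cp ≈ 0.71926 (5 s.f.)

0.71926


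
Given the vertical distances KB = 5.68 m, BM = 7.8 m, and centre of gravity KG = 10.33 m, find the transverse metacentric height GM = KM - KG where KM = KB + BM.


Formula: GM = KB + BM - KG
Step 1 — KM = KB + BM = 5.68 + 7.8 = 13.48 m
Step 2 — GM = KM - KG = 13.48 - 10.33 = 3.15 m

3.15 m


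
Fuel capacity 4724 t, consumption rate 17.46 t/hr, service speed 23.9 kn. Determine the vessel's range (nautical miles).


Formula: endurance = fuel / rate; range = endurance * speed
Step 1 — endurance = 4724 / 17.46 = 270.5613 hours
Step 2 — range = 270.5613 * 23.9 ≈ 6466.4 nautical miles (5 s.f.)

6466.4 NM


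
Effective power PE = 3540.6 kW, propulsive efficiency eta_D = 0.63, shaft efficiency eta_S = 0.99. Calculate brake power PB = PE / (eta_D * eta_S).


Formula: PB = PE / (eta_D * eta_S)
Step 1 — combined efficiency = eta_D * eta_S = 0.63 * 0.99 = 0.6237
Step 2 — PB = 3540.6 / 0.6237 ≈ 5676.8 kW (5 s.f.)

5676.8 kW


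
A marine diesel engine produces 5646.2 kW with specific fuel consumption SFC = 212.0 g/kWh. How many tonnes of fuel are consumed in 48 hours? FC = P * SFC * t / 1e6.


Formula: FC (tonnes) = P * SFC * t / 1,000,000
Step 1 — P * SFC * t = 5646.2 * 212.0 * 48 = 57455731.2 g
Step 2 — FC (tonnes) = 57455731.2 / 1,000,000 ≈ 57.456 tonnes (5 s.f.)

57.456 tonnes


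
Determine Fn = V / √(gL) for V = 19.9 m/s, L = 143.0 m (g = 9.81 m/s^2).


Formula: Fn = V / sqrt(g * L)
Step 1 — g * L = 9.81 * 143.0 = 1402.83
Step 2 — sqrt(g * L) = sqrt(1402.83) = 37.454372
Step 3 — Fn = 19.9 / 37.454372 ≈ 0.53131 (5 s.f.)

0.53131


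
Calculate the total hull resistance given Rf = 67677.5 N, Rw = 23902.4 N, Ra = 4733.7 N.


Formula: Rt = Rf + Rw + Ra
Substituting: Rt = 67677.5 + 23902.4 + 4733.7
Result: Rt = 96313.6 N

96313.6 N


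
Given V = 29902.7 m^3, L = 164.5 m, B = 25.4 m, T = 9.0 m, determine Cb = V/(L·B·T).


Formula: Cb = V / (L * B * T)
Step 1 — L * B * T = 164.5 * 25.4 * 9.0 = 37604.7 m^3
Step 2 — Cb = 29902.7 / 37604.7 ≈ 0.79519 (5 s.f.)

0.79519


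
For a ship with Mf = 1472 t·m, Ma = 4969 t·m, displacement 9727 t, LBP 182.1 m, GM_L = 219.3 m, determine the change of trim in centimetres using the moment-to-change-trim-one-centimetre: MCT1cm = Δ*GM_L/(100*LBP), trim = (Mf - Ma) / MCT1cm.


Formula: net trimming moment = Mf - Ma; MCT1cm = Δ*GM_L/(100*LBP); trim = net moment / MCT1cm
Step 1 — net trimming moment = 1472 - 4969 = -3497 t·m
Step 2 — MCT1cm = 9727 * 219.3 / (100 * 182.1) = 117.1406 t·m/cm
Step 3 — trim = -3497 / 117.1406 ≈ -29.853 cm (5 s.f.)

-29.853 cm


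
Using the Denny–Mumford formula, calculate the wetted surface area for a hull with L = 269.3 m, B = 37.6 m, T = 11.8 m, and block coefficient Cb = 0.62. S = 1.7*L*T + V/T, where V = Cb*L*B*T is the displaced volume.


Formula: S = 1.7*L*T + V/T with V = Cb*L*B*T, i.e. S = L * (1.7*T + Cb*B)
Step 1 — 1.7*T = 1.7 * 11.8 = 20.06 m
Step 2 — Cb*B = 0.62 * 37.6 = 23.312 m
Step 3 — 1.7*T + Cb*B = 20.06 + 23.312 = 43.372 m
Step 4 — S = 269.3 * 43.372 ≈ 11680 m^2 (5 s.f.)

11680 m^2


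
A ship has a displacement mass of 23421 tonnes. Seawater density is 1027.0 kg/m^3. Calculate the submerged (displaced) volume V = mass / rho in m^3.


Formula: V = mass / rho
Step 1 — convert tonnes to kg: 23421 t * 1000 = 23421000 kg
Step 2 — V = 23421000 / 1027.0 ≈ 22805 m^3 (5 s.f.)

22805 m^3


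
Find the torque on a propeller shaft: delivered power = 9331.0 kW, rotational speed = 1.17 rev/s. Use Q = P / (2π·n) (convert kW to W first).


Formula: Q = P_W / (2 * pi * n)
Step 1 — P_W = 9331.0 kW * 1000 = 9331000.0 W
Step 2 — 2 * pi * n = 2 * pi * 1.17 = 7.351327
Step 3 — Q = 9331000.0 / 7.351327 ≈ 1269300 N·m (5 s.f.)

1269300 N·m


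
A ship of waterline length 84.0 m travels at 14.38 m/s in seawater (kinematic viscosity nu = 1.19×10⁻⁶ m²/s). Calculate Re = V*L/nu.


Formula: Re = V * L / nu
Step 1 — V * L = 14.38 * 84.0 = 1207.92 m^2/s
Step 2 — Re = 1207.92 / 1.19e-6 = 1.02e+09

1.02e+09


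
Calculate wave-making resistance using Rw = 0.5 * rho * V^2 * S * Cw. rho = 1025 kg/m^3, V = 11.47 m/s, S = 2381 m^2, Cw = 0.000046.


Formula: Rw = 0.5 * rho * V^2 * S * Cw
Step 1 — V^2 = 11.47^2 = 131.5609
Step 2 — 0.5 * rho * V^2 = 0.5 * 1025 * 131.5609 = 67424.96125
Step 3 — Rw = 67424.96125 * 2381 * 0.000046 ≈ 7384.8 N (5 s.f.)

7384.8 N


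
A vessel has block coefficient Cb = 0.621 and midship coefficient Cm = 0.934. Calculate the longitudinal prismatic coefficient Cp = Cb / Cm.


Formula: Cp = Cb / Cm
Substituting: Cp = 0.621 / 0.934
Result: Cp ≈ 0.66488 (5 s.f.)

0.66488


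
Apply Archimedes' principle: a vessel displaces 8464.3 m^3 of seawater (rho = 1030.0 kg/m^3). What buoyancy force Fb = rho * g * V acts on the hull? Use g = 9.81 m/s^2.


Formula: Fb = rho * g * V
Substituting: Fb = 1030.0 * 9.81 * 8464.3
Intermediate: 1030.0 * 9.81 = 10104.3
Result: Fb = 10104.3 * 8464.3 ≈ 85526000 N (5 s.f.)

85526000 N


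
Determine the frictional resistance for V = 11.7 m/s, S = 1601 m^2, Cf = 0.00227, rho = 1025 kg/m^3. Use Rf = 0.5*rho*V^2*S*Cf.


Formula: Rf = 0.5 * rho * V^2 * S * Cf
Step 1 — V^2 = 11.7^2 = 136.89
Step 2 — 0.5 * rho * V^2 = 0.5 * 1025 * 136.89 = 70156.125
Step 3 — Rf = 70156.125 * 1601 * 0.00227 ≈ 254970 N (5 s.f.)

254970 N


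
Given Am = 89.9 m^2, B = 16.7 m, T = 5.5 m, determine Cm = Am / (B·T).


Formula: Cm = Am / (B * T)
Step 1 — B * T = 16.7 * 5.5 = 91.85 m^2
Step 2 — Cm = 89.9 / 91.85 ≈ 0.97877 (5 s.f.)

0.97877


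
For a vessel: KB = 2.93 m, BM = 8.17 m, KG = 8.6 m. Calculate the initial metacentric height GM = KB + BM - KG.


Formula: GM = KB + BM - KG
Step 1 — KM = KB + BM = 2.93 + 8.17 = 11.1 m
Step 2 — GM = KM - KG = 11.1 - 8.6 = 2.5 m

2.5 m


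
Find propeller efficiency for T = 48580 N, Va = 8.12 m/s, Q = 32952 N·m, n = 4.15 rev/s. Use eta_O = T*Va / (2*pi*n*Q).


Formula: eta = T * Va / (2 * pi * n * Q)
Step 1 — numerator = T * Va = 48580 * 8.12 = 394469.6
Step 2 — 2 * pi * n = 2 * pi * 4.15 = 26.075219
Step 3 — denominator = 26.075219 * 32952 = 859230.62
Step 4 — eta = 394469.6 / 859230.62 ≈ 0.45910 (5 s.f.)

0.45910


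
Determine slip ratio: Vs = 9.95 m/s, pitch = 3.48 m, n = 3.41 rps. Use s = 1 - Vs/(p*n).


Formula: s = 1 - Vs / (p * n)
Step 1 — p * n = 3.48 * 3.41 = 11.8668
Step 2 — Vs / (p*n) = 9.95 / 11.8668 = 0.838474 (6 d.p.)
Step 3 — s = 1 - 0.838474 = 0.161526

0.161526


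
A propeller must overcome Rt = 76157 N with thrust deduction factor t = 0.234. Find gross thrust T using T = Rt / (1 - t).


Formula: T = Rt / (1 - t)
Step 1 — (1 - t) = 1 - 0.234 = 0.766
Step 2 — T = 76157 / 0.766 ≈ 99422 N (5 s.f.)

99422 N


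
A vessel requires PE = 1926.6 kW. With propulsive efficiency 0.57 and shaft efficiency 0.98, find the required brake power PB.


Formula: PB = PE / (eta_D * eta_S)
Step 1 — combined efficiency = eta_D * eta_S = 0.57 * 0.98 = 0.5586
Step 2 — PB = 1926.6 / 0.5586 ≈ 3449.0 kW (5 s.f.)

3449.0 kW


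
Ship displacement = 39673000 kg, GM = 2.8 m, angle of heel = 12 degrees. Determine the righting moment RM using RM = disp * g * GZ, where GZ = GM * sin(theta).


Formula: GZ = GM * sin(theta); RM = disp * g * GZ
Step 1 — GZ = 2.8 * sin(12°) = 2.8 * 0.207912 = 0.582154 m
Step 2 — RM = 39673000 * 9.81 * 0.582154 ≈ 226570000 N·m (5 s.f.)

226570000 N·m


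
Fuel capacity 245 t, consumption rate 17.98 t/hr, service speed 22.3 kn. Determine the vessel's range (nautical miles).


Formula: endurance = fuel / rate; range = endurance * speed
Step 1 — endurance = 245 / 17.98 = 13.6263 hours
Step 2 — range = 13.6263 * 22.3 ≈ 303.87 nautical miles (5 s.f.)

303.87 NM


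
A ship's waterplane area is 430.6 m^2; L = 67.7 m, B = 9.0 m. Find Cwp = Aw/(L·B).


Formula: Cwp = Aw / (L * B)
Step 1 — L * B = 67.7 * 9.0 = 609.3 m^2
Step 2 — Cwp = 430.6 / 609.3 ≈ 0.70671 (5 s.f.)

0.70671


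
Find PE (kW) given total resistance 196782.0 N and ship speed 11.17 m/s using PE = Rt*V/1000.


Formula: PE = Rt * V / 1000 (kW)
Step 1 — PE (W) = 196782.0 * 11.17 = 2198054.94 W
Step 2 — PE (kW) = 2198054.94 / 1000 ≈ 2198.1 kW (5 s.f.)

2198.1 kW


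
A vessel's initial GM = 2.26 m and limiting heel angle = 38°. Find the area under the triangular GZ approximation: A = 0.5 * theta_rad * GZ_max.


Formula: GZ_max = GM * sin(theta); Area = 0.5 * theta_rad * GZ_max
Step 1 — GZ_max = 2.26 * sin(38°) = 2.26 * 0.615661 = 1.391394 m
Step 2 — theta_rad = 38 * pi/180 = 0.663225 rad
Step 3 — Area = 0.5 * 0.663225 * 1.391394 ≈ 0.46140 m·rad (5 s.f.)

0.46140 m·rad


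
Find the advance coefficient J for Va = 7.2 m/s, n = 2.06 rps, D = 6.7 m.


Formula: J = Va / (n * D)
Step 1 — n * D = 2.06 * 6.7 = 13.802
Step 2 — J = 7.2 / 13.802 ≈ 0.52166 (5 s.f.)

0.52166


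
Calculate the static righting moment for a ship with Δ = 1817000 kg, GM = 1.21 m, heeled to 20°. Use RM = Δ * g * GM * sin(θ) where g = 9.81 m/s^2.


Formula: GZ = GM * sin(theta); RM = disp * g * GZ
Step 1 — GZ = 1.21 * sin(20°) = 1.21 * 0.34202 = 0.413844 m
Step 2 — RM = 1817000 * 9.81 * 0.413844 ≈ 7376700 N·m (5 s.f.)

7376700 N·m


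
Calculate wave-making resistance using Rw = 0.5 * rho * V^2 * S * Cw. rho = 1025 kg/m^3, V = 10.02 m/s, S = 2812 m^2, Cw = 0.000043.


Formula: Rw = 0.5 * rho * V^2 * S * Cw
Step 1 — V^2 = 10.02^2 = 100.4004
Step 2 — 0.5 * rho * V^2 = 0.5 * 1025 * 100.4004 = 51455.205
Step 3 — Rw = 51455.205 * 2812 * 0.000043 ≈ 6221.8 N (5 s.f.)

6221.8 N


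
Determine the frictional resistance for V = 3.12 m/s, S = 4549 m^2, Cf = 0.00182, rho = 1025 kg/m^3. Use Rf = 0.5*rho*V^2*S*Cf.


Formula: Rf = 0.5 * rho * V^2 * S * Cf
Step 1 — V^2 = 3.12^2 = 9.7344
Step 2 — 0.5 * rho * V^2 = 0.5 * 1025 * 9.7344 = 4988.88
Step 3 — Rf = 4988.88 * 4549 * 0.00182 ≈ 41304 N (5 s.f.)

41304 N


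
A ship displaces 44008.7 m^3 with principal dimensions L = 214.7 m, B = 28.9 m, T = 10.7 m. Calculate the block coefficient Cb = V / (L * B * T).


Formula: Cb = V / (L * B * T)
Step 1 — L * B * T = 214.7 * 28.9 * 10.7 = 66391.681 m^3
Step 2 — Cb = 44008.7 / 66391.681 ≈ 0.66286 (5 s.f.)

0.66286


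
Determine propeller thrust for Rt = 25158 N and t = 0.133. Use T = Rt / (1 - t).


Formula: T = Rt / (1 - t)
Step 1 — (1 - t) = 1 - 0.133 = 0.867
Step 2 — T = 25158 / 0.867 ≈ 29017 N (5 s.f.)

29017 N


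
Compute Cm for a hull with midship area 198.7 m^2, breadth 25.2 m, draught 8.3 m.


Formula: Cm = Am / (B * T)
Step 1 — B * T = 25.2 * 8.3 = 209.16 m^2
Step 2 — Cm = 198.7 / 209.16 ≈ 0.94999 (5 s.f.)

0.94999


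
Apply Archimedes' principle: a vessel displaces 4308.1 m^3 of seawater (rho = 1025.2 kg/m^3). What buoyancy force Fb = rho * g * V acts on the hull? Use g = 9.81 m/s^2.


Formula: Fb = rho * g * V
Substituting: Fb = 1025.2 * 9.81 * 4308.1
Intermediate: 1025.2 * 9.81 = 10057.212
Result: Fb = 10057.212 * 4308.1 ≈ 43327000 N (5 s.f.)

43327000 N


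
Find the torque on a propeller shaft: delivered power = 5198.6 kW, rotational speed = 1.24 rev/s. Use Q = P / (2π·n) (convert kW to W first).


Formula: Q = P_W / (2 * pi * n)
Step 1 — P_W = 5198.6 kW * 1000 = 5198600.0 W
Step 2 — 2 * pi * n = 2 * pi * 1.24 = 7.79115
Step 3 — Q = 5198600.0 / 7.79115 ≈ 667240 N·m (5 s.f.)

667240 N·m


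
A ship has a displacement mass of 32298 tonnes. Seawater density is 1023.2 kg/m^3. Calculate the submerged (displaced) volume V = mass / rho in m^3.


Formula: V = mass / rho
Step 1 — convert tonnes to kg: 32298 t * 1000 = 32298000 kg
Step 2 — V = 32298000 / 1023.2 ≈ 31566 m^3 (5 s.f.)

31566 m^3


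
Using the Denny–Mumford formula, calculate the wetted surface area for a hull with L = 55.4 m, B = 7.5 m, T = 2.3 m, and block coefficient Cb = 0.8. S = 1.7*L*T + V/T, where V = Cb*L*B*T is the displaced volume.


Formula: S = 1.7*L*T + V/T with V = Cb*L*B*T, i.e. S = L * (1.7*T + Cb*B)
Step 1 — 1.7*T = 1.7 * 2.3 = 3.91 m
Step 2 — Cb*B = 0.8 * 7.5 = 6.0 m
Step 3 — 1.7*T + Cb*B = 3.91 + 6.0 = 9.91 m
Step 4 — S = 55.4 * 9.91 ≈ 549.01 m^2 (5 s.f.)

549.01 m^2


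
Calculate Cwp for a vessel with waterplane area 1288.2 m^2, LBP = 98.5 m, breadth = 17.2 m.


Formula: Cwp = Aw / (L * B)
Step 1 — L * B = 98.5 * 17.2 = 1694.2 m^2
Step 2 — Cwp = 1288.2 / 1694.2 ≈ 0.76036 (5 s.f.)

0.76036


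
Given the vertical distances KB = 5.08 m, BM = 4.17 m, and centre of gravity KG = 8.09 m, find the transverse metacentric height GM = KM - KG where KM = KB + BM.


Formula: GM = KB + BM - KG
Step 1 — KM = KB + BM = 5.08 + 4.17 = 9.25 m
Step 2 — GM = KM - KG = 9.25 - 8.09 = 1.16 m

1.16 m


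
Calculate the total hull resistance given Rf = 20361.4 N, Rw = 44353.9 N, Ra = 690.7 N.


Formula: Rt = Rf + Rw + Ra
Substituting: Rt = 20361.4 + 44353.9 + 690.7
Result: Rt = 65406.0 N

65406.0 N


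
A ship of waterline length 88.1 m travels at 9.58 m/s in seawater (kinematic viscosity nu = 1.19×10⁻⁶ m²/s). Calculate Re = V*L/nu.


Formula: Re = V * L / nu
Step 1 — V * L = 9.58 * 88.1 = 843.998 m^2/s
Step 2 — Re = 843.998 / 1.19e-6 = 7.09e+08

7.09e+08


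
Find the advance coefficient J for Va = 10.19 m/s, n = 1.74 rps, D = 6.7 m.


Formula: J = Va / (n * D)
Step 1 — n * D = 1.74 * 6.7 = 11.658
Step 2 — J = 10.19 / 11.658 ≈ 0.87408 (5 s.f.)

0.87408


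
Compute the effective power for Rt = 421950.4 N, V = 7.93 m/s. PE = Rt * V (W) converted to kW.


Formula: PE = Rt * V / 1000 (kW)
Step 1 — PE (W) = 421950.4 * 7.93 = 3346066.672 W
Step 2 — PE (kW) = 3346066.672 / 1000 ≈ 3346.1 kW (5 s.f.)

3346.1 kW


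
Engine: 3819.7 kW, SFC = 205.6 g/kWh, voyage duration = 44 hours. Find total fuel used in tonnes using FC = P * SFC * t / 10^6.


Formula: FC (tonnes) = P * SFC * t / 1,000,000
Step 1 — P * SFC * t = 3819.7 * 205.6 * 44 = 34554534.08 g
Step 2 — FC (tonnes) = 34554534.08 / 1,000,000 ≈ 34.555 tonnes (5 s.f.)

34.555 tonnes


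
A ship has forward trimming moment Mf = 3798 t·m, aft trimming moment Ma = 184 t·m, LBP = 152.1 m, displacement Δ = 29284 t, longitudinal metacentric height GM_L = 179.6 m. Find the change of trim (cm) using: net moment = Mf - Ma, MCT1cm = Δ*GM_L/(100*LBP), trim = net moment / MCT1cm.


Formula: net trimming moment = Mf - Ma; MCT1cm = Δ*GM_L/(100*LBP); trim = net moment / MCT1cm
Step 1 — net trimming moment = 3798 - 184 = 3614 t·m
Step 2 — MCT1cm = 29284 * 179.6 / (100 * 152.1) = 345.7861 t·m/cm
Step 3 — trim = 3614 / 345.7861 ≈ 10.452 cm (5 s.f.)

10.452 cm


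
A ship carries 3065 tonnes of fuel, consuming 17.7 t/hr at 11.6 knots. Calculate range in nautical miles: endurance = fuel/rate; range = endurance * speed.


Formula: endurance = fuel / rate; range = endurance * speed
Step 1 — endurance = 3065 / 17.7 = 173.1638 hours
Step 2 — range = 173.1638 * 11.6 ≈ 2008.7 nautical miles (5 s.f.)

2008.7 NM


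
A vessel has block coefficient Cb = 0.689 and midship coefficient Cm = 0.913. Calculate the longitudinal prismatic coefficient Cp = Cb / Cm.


Formula: Cp = Cb / Cm
Substituting: Cp = 0.689 / 0.913
Result: Cp ≈ 0.75465 (5 s.f.)

0.75465


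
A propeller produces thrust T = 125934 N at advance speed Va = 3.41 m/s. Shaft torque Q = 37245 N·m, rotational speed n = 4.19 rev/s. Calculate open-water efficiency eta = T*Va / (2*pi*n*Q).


Formula: eta = T * Va / (2 * pi * n * Q)
Step 1 — numerator = T * Va = 125934 * 3.41 = 429434.94
Step 2 — 2 * pi * n = 2 * pi * 4.19 = 26.326546
Step 3 — denominator = 26.326546 * 37245 = 980532.21
Step 4 — eta = 429434.94 / 980532.21 ≈ 0.43796 (5 s.f.)

0.43796


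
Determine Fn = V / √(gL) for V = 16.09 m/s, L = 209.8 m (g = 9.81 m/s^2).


Formula: Fn = V / sqrt(g * L)
Step 1 — g * L = 9.81 * 209.8 = 2058.138
Step 2 — sqrt(g * L) = sqrt(2058.138) = 45.366706
Step 3 — Fn = 16.09 / 45.366706 ≈ 0.35467 (5 s.f.)

0.35467


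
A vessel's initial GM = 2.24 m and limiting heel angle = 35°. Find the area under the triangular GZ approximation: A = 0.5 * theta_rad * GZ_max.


Formula: GZ_max = GM * sin(theta); Area = 0.5 * theta_rad * GZ_max
Step 1 — GZ_max = 2.24 * sin(35°) = 2.24 * 0.573576 = 1.28481 m
Step 2 — theta_rad = 35 * pi/180 = 0.610865 rad
Step 3 — Area = 0.5 * 0.610865 * 1.28481 ≈ 0.39242 m·rad (5 s.f.)

0.39242 m·rad


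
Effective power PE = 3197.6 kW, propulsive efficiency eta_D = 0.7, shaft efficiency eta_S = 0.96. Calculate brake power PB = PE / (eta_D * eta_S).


Formula: PB = PE / (eta_D * eta_S)
Step 1 — combined efficiency = eta_D * eta_S = 0.7 * 0.96 = 0.672
Step 2 — PB = 3197.6 / 0.672 ≈ 4758.3 kW (5 s.f.)

4758.3 kW


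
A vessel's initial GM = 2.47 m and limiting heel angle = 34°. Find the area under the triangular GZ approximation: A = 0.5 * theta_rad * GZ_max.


Formula: GZ_max = GM * sin(theta); Area = 0.5 * theta_rad * GZ_max
Step 1 — GZ_max = 2.47 * sin(34°) = 2.47 * 0.559193 = 1.381207 m
Step 2 — theta_rad = 34 * pi/180 = 0.593412 rad
Step 3 — Area = 0.5 * 0.593412 * 1.381207 ≈ 0.40981 m·rad (5 s.f.)

0.40981 m·rad


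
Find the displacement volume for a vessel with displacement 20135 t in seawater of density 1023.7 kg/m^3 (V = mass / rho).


Formula: V = mass / rho
Step 1 — convert tonnes to kg: 20135 t * 1000 = 20135000 kg
Step 2 — V = 20135000 / 1023.7 ≈ 19669 m^3 (5 s.f.)

19669 m^3


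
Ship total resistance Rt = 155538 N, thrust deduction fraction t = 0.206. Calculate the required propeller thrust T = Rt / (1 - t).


Formula: T = Rt / (1 - t)
Step 1 — (1 - t) = 1 - 0.206 = 0.794
Step 2 — T = 155538 / 0.794 ≈ 195890 N (5 s.f.)

195890 N


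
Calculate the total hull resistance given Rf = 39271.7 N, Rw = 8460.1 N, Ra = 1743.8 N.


Formula: Rt = Rf + Rw + Ra
Substituting: Rt = 39271.7 + 8460.1 + 1743.8
Result: Rt = 49475.6 N

49475.6 N


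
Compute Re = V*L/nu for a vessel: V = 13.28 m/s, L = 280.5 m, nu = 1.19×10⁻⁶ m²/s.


Formula: Re = V * L / nu
Step 1 — V * L = 13.28 * 280.5 = 3725.04 m^2/s
Step 2 — Re = 3725.04 / 1.19e-6 = 3.13e+09

3.13e+09


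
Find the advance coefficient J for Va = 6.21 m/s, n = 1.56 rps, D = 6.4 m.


Formula: J = Va / (n * D)
Step 1 — n * D = 1.56 * 6.4 = 9.984
Step 2 — J = 6.21 / 9.984 ≈ 0.62200 (5 s.f.)

0.62200


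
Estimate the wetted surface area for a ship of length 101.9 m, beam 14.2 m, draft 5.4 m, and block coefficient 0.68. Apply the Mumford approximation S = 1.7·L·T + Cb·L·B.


Formula: S = 1.7*L*T + V/T with V = Cb*L*B*T, i.e. S = L * (1.7*T + Cb*B)
Step 1 — 1.7*T = 1.7 * 5.4 = 9.18 m
Step 2 — Cb*B = 0.68 * 14.2 = 9.656 m
Step 3 — 1.7*T + Cb*B = 9.18 + 9.656 = 18.836 m
Step 4 — S = 101.9 * 18.836 ≈ 1919.4 m^2 (5 s.f.)

1919.4 m^2


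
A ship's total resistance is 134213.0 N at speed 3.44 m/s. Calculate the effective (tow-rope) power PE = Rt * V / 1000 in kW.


Formula: PE = Rt * V / 1000 (kW)
Step 1 — PE (W) = 134213.0 * 3.44 = 461692.72 W
Step 2 — PE (kW) = 461692.72 / 1000 ≈ 461.69 kW (5 s.f.)

461.69 kW


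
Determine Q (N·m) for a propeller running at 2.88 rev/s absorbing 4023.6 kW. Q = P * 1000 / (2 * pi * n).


Formula: Q = P_W / (2 * pi * n)
Step 1 — P_W = 4023.6 kW * 1000 = 4023600.0 W
Step 2 — 2 * pi * n = 2 * pi * 2.88 = 18.095574
Step 3 — Q = 4023600.0 / 18.095574 ≈ 222350 N·m (5 s.f.)

222350 N·m


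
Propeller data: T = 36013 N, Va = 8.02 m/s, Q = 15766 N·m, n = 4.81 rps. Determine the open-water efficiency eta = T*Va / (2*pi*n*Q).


Formula: eta = T * Va / (2 * pi * n * Q)
Step 1 — numerator = T * Va = 36013 * 8.02 = 288824.26
Step 2 — 2 * pi * n = 2 * pi * 4.81 = 30.222121
Step 3 — denominator = 30.222121 * 15766 = 476481.96
Step 4 — eta = 288824.26 / 476481.96 ≈ 0.60616 (5 s.f.)

0.60616


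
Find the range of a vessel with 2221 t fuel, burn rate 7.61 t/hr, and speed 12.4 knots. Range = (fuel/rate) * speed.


Formula: endurance = fuel / rate; range = endurance * speed
Step 1 — endurance = 2221 / 7.61 = 291.8528 hours
Step 2 — range = 291.8528 * 12.4 ≈ 3619.0 nautical miles (5 s.f.)

3619.0 NM


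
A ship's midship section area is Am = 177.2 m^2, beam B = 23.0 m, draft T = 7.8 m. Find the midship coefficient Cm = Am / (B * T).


Formula: Cm = Am / (B * T)
Step 1 — B * T = 23.0 * 7.8 = 179.4 m^2
Step 2 — Cm = 177.2 / 179.4 ≈ 0.98774 (5 s.f.)

0.98774


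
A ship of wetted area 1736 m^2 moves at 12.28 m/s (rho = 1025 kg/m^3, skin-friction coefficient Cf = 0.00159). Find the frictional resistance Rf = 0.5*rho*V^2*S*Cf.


Formula: Rf = 0.5 * rho * V^2 * S * Cf
Step 1 — V^2 = 12.28^2 = 150.7984
Step 2 — 0.5 * rho * V^2 = 0.5 * 1025 * 150.7984 = 77284.18
Step 3 — Rf = 77284.18 * 1736 * 0.00159 ≈ 213320 N (5 s.f.)

213320 N


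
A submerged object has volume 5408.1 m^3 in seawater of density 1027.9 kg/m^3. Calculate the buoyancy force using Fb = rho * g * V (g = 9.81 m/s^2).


Formula: Fb = rho * g * V
Substituting: Fb = 1027.9 * 9.81 * 5408.1
Intermediate: 1027.9 * 9.81 = 10083.699
Result: Fb = 10083.699 * 5408.1 ≈ 54534000 N (5 s.f.)

54534000 N


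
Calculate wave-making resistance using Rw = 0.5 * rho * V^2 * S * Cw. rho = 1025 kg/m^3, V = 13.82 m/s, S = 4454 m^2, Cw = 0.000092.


Formula: Rw = 0.5 * rho * V^2 * S * Cw
Step 1 — V^2 = 13.82^2 = 190.9924
Step 2 — 0.5 * rho * V^2 = 0.5 * 1025 * 190.9924 = 97883.605
Step 3 — Rw = 97883.605 * 4454 * 0.000092 ≈ 40110 N (5 s.f.)

40110 N


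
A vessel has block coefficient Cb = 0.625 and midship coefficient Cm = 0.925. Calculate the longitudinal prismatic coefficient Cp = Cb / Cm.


Formula: Cp = Cb / Cm
Substituting: Cp = 0.625 / 0.925
Result: Cp ≈ 0.67568 (5 s.f.)

0.67568


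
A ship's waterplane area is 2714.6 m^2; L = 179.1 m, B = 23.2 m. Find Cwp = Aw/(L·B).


Formula: Cwp = Aw / (L * B)
Step 1 — L * B = 179.1 * 23.2 = 4155.12 m^2
Step 2 — Cwp = 2714.6 / 4155.12 ≈ 0.65331 (5 s.f.)

0.65331


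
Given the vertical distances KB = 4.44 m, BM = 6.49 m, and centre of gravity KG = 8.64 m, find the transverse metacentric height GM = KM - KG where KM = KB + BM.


Formula: GM = KB + BM - KG
Step 1 — KM = KB + BM = 4.44 + 6.49 = 10.93 m
Step 2 — GM = KM - KG = 10.93 - 8.64 = 2.29 m

2.29 m


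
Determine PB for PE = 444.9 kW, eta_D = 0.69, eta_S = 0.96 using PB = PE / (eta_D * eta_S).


Formula: PB = PE / (eta_D * eta_S)
Step 1 — combined efficiency = eta_D * eta_S = 0.69 * 0.96 = 0.6624
Step 2 — PB = 444.9 / 0.6624 ≈ 671.65 kW (5 s.f.)

671.65 kW


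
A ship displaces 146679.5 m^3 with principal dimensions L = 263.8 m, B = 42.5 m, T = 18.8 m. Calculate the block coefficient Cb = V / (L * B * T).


Formula: Cb = V / (L * B * T)
Step 1 — L * B * T = 263.8 * 42.5 * 18.8 = 210776.2 m^3
Step 2 — Cb = 146679.5 / 210776.2 ≈ 0.69590 (5 s.f.)

0.69590
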